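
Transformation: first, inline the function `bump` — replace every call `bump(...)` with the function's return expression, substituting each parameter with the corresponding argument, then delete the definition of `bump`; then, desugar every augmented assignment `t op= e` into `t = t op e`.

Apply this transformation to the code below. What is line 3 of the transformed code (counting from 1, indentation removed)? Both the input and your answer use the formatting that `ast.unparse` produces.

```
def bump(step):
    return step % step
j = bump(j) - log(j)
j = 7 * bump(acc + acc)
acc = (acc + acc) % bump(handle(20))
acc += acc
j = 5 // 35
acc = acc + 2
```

Transformed code:
j = j % j - log(j)
j = 7 * ((acc + acc) % (acc + acc))
acc = (acc + acc) % (handle(20) % handle(20))
acc = acc + acc
j = 5 // 35
acc = acc + 2

acc = (acc + acc) % (handle(20) % handle(20))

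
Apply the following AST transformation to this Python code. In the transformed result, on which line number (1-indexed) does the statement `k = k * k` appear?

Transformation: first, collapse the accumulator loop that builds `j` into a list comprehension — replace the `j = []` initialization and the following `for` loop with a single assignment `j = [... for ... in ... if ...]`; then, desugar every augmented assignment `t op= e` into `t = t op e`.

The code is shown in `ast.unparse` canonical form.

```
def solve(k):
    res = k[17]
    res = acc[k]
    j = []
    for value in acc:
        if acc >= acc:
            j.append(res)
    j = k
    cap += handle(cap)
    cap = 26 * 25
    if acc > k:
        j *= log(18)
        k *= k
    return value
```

10

Transformed code:
def solve(k):
    res = k[17]
    res = acc[k]
    j = [res for value in acc if acc >= acc]
    j = k
    cap = cap + handle(cap)
    cap = 26 * 25
    if acc > k:
        j = j * log(18)
        k = k * k
    return value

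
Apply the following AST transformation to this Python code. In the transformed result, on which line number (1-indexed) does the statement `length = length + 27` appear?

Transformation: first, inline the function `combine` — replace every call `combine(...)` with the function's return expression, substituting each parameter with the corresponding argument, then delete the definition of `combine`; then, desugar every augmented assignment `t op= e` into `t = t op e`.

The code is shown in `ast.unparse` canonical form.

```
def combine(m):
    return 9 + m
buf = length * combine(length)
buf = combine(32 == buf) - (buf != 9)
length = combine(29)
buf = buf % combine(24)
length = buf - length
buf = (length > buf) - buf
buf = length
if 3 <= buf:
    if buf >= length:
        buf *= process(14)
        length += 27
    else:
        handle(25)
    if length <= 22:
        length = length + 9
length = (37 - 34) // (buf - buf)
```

11

Transformed code:
buf = length * (9 + length)
buf = 9 + (32 == buf) - (buf != 9)
length = 9 + 29
buf = buf % (9 + 24)
length = buf - length
buf = (length > buf) - buf
buf = length
if 3 <= buf:
    if buf >= length:
        buf = buf * process(14)
        length = length + 27
    else:
        handle(25)
    if length <= 22:
        length = length + 9
length = (37 - 34) // (buf - buf)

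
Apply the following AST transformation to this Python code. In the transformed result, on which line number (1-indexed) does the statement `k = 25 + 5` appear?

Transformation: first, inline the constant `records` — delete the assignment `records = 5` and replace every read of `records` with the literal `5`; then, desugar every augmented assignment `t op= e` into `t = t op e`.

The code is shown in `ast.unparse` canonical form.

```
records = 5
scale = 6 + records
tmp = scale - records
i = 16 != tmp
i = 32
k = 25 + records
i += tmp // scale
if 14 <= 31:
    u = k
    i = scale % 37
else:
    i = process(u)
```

Transformed code:
scale = 6 + 5
tmp = scale - 5
i = 16 != tmp
i = 32
k = 25 + 5
i = i + tmp // scale
if 14 <= 31:
    u = k
    i = scale % 37
else:
    i = process(u)

5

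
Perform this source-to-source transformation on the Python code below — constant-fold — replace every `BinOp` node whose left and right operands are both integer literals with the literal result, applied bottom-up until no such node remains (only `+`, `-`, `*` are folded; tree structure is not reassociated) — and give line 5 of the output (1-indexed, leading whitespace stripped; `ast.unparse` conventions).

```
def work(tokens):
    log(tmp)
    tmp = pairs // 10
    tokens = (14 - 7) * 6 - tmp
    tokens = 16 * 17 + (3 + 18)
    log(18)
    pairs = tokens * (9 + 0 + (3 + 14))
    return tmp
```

Transformed code:
def work(tokens):
    log(tmp)
    tmp = pairs // 10
    tokens = 42 - tmp
    tokens = 293
    log(18)
    pairs = tokens * 26
    return tmp

tokens = 293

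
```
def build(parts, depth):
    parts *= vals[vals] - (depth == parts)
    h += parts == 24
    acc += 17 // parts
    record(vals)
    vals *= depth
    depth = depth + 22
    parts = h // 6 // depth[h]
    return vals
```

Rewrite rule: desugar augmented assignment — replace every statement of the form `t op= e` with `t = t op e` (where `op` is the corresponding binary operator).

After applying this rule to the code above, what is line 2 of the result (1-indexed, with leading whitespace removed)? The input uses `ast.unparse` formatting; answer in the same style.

Transformed code:
def build(parts, depth):
    parts = parts * (vals[vals] - (depth == parts))
    h = h + (parts == 24)
    acc = acc + 17 // parts
    record(vals)
    vals = vals * depth
    depth = depth + 22
    parts = h // 6 // depth[h]
    return vals

parts = parts * (vals[vals] - (depth == parts))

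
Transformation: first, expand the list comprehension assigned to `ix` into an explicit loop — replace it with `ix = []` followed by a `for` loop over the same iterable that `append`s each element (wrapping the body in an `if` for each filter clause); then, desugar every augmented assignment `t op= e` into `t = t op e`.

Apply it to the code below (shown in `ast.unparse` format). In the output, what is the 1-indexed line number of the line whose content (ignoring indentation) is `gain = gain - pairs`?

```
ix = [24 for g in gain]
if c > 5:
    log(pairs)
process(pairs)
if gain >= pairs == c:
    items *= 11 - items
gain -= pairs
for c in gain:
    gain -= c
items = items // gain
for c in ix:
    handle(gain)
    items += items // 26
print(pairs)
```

Transformed code:
ix = []
for g in gain:
    ix.append(24)
if c > 5:
    log(pairs)
process(pairs)
if gain >= pairs == c:
    items = items * (11 - items)
gain = gain - pairs
for c in gain:
    gain = gain - c
items = items // gain
for c in ix:
    handle(gain)
    items = items + items // 26
print(pairs)

9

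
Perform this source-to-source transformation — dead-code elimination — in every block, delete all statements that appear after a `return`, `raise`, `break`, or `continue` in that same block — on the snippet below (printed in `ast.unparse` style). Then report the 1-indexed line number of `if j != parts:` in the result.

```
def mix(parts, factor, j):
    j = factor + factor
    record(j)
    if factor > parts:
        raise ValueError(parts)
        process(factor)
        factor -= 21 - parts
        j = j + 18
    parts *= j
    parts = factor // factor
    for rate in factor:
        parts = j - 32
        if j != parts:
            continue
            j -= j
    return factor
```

10

Transformed code:
def mix(parts, factor, j):
    j = factor + factor
    record(j)
    if factor > parts:
        raise ValueError(parts)
    parts *= j
    parts = factor // factor
    for rate in factor:
        parts = j - 32
        if j != parts:
            continue
    return factor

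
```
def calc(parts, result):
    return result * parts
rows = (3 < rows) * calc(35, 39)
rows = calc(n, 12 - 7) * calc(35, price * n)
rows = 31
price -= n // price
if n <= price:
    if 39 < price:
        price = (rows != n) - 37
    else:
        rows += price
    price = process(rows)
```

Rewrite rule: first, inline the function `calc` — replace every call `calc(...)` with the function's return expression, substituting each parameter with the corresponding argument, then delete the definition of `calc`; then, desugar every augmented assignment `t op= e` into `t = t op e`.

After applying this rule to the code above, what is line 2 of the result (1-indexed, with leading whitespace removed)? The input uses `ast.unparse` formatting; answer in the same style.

rows = (12 - 7) * n * (price * n * 35)

Transformed code:
rows = (3 < rows) * (39 * 35)
rows = (12 - 7) * n * (price * n * 35)
rows = 31
price = price - n // price
if n <= price:
    if 39 < price:
        price = (rows != n) - 37
    else:
        rows = rows + price
    price = process(rows)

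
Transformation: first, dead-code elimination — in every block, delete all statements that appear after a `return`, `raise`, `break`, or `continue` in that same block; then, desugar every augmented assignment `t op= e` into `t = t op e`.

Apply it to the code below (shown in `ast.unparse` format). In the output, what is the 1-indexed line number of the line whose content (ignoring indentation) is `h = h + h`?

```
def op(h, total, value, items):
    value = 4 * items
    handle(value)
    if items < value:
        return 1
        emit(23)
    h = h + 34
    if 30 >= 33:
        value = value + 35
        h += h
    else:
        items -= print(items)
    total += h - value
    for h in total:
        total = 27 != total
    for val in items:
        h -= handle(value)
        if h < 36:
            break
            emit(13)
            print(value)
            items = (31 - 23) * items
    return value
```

9

Transformed code:
def op(h, total, value, items):
    value = 4 * items
    handle(value)
    if items < value:
        return 1
    h = h + 34
    if 30 >= 33:
        value = value + 35
        h = h + h
    else:
        items = items - print(items)
    total = total + (h - value)
    for h in total:
        total = 27 != total
    for val in items:
        h = h - handle(value)
        if h < 36:
            break
    return value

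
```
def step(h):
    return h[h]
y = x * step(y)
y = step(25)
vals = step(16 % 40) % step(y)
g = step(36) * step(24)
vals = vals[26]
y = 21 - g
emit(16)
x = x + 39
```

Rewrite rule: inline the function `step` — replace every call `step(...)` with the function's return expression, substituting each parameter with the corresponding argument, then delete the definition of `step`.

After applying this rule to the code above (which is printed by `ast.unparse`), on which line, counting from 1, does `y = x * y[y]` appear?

1

Transformed code:
y = x * y[y]
y = 25[25]
vals = (16 % 40)[16 % 40] % y[y]
g = 36[36] * 24[24]
vals = vals[26]
y = 21 - g
emit(16)
x = x + 39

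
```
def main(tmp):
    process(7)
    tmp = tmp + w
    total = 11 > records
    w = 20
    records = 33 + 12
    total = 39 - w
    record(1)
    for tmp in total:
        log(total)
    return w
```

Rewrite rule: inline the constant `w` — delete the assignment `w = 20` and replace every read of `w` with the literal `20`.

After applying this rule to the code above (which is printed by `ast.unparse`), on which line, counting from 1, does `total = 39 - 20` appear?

Transformed code:
def main(tmp):
    process(7)
    tmp = tmp + 20
    total = 11 > records
    records = 33 + 12
    total = 39 - 20
    record(1)
    for tmp in total:
        log(total)
    return 20

6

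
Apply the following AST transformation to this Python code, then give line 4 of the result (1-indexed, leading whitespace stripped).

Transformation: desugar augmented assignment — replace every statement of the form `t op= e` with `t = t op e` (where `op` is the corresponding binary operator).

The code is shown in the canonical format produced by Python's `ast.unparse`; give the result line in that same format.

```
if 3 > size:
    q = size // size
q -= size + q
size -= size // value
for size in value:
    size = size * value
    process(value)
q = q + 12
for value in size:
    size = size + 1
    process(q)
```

Transformed code:
if 3 > size:
    q = size // size
q = q - (size + q)
size = size - size // value
for size in value:
    size = size * value
    process(value)
q = q + 12
for value in size:
    size = size + 1
    process(q)

size = size - size // value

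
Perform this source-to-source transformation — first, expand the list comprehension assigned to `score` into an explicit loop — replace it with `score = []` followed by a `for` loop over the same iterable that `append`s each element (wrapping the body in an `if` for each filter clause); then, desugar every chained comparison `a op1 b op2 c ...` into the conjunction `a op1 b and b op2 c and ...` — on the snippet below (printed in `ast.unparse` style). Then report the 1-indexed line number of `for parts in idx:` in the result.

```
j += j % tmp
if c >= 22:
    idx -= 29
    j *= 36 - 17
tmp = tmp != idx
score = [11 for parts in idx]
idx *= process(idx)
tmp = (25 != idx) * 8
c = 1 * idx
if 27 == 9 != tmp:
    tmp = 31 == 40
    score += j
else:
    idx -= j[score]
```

7

Transformed code:
j += j % tmp
if c >= 22:
    idx -= 29
    j *= 36 - 17
tmp = tmp != idx
score = []
for parts in idx:
    score.append(11)
idx *= process(idx)
tmp = (25 != idx) * 8
c = 1 * idx
if 27 == 9 and 9 != tmp:
    tmp = 31 == 40
    score += j
else:
    idx -= j[score]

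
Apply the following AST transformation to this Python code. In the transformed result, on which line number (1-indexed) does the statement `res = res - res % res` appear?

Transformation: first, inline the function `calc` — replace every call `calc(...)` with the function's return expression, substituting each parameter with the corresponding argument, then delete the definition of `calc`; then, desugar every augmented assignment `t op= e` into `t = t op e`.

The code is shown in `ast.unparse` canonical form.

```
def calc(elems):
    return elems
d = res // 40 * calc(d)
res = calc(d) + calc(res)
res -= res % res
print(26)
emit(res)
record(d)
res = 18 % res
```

3

Transformed code:
d = res // 40 * d
res = d + res
res = res - res % res
print(26)
emit(res)
record(d)
res = 18 % res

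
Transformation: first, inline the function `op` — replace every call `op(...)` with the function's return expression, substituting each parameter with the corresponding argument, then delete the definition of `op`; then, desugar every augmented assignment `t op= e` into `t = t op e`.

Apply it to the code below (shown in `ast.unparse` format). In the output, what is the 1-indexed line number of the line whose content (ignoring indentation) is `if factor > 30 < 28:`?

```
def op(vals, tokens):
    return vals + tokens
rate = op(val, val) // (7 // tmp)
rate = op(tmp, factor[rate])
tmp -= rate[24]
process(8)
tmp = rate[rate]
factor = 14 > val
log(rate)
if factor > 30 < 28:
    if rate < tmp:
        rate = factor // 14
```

Transformed code:
rate = (val + val) // (7 // tmp)
rate = tmp + factor[rate]
tmp = tmp - rate[24]
process(8)
tmp = rate[rate]
factor = 14 > val
log(rate)
if factor > 30 < 28:
    if rate < tmp:
        rate = factor // 14

8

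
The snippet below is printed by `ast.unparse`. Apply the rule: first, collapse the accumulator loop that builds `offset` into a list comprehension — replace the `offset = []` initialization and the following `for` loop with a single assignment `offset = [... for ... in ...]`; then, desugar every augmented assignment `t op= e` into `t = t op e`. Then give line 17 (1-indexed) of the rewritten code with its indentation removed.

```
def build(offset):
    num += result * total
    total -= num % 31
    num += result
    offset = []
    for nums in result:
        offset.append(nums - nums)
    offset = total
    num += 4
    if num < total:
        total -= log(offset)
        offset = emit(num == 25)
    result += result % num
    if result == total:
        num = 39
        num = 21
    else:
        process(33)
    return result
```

return result

Transformed code:
def build(offset):
    num = num + result * total
    total = total - num % 31
    num = num + result
    offset = [nums - nums for nums in result]
    offset = total
    num = num + 4
    if num < total:
        total = total - log(offset)
        offset = emit(num == 25)
    result = result + result % num
    if result == total:
        num = 39
        num = 21
    else:
        process(33)
    return result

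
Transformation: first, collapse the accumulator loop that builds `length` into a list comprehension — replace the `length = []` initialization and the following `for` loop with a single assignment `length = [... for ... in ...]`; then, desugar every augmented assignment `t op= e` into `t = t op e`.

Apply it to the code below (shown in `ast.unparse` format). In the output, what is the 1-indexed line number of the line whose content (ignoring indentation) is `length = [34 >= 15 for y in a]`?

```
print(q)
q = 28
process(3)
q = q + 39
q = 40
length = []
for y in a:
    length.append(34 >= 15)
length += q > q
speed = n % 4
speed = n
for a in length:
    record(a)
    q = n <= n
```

Transformed code:
print(q)
q = 28
process(3)
q = q + 39
q = 40
length = [34 >= 15 for y in a]
length = length + (q > q)
speed = n % 4
speed = n
for a in length:
    record(a)
    q = n <= n

6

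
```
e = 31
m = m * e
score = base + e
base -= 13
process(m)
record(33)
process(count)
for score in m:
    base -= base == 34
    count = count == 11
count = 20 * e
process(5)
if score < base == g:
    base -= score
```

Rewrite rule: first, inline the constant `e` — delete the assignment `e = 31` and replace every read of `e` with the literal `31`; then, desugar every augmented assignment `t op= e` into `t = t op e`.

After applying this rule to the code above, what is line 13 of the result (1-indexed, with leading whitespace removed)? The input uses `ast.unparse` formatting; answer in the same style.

base = base - score

Transformed code:
m = m * 31
score = base + 31
base = base - 13
process(m)
record(33)
process(count)
for score in m:
    base = base - (base == 34)
    count = count == 11
count = 20 * 31
process(5)
if score < base == g:
    base = base - score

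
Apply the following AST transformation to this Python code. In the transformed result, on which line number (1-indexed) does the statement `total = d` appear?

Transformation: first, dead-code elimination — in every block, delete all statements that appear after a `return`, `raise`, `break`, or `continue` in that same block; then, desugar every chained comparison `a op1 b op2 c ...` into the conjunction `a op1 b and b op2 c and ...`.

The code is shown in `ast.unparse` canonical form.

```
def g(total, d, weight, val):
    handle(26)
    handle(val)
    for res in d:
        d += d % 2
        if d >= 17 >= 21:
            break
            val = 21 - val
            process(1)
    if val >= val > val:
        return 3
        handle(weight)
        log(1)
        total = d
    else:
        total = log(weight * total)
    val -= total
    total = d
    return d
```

13

Transformed code:
def g(total, d, weight, val):
    handle(26)
    handle(val)
    for res in d:
        d += d % 2
        if d >= 17 and 17 >= 21:
            break
    if val >= val and val > val:
        return 3
    else:
        total = log(weight * total)
    val -= total
    total = d
    return d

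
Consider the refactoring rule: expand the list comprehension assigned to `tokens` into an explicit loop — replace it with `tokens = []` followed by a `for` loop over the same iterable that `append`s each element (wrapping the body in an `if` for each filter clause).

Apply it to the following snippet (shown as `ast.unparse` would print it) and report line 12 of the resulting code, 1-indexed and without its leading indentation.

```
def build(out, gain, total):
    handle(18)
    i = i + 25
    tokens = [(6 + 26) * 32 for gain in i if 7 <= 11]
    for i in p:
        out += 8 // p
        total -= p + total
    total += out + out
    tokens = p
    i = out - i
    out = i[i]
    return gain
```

Transformed code:
def build(out, gain, total):
    handle(18)
    i = i + 25
    tokens = []
    for gain in i:
        if 7 <= 11:
            tokens.append((6 + 26) * 32)
    for i in p:
        out += 8 // p
        total -= p + total
    total += out + out
    tokens = p
    i = out - i
    out = i[i]
    return gain

tokens = p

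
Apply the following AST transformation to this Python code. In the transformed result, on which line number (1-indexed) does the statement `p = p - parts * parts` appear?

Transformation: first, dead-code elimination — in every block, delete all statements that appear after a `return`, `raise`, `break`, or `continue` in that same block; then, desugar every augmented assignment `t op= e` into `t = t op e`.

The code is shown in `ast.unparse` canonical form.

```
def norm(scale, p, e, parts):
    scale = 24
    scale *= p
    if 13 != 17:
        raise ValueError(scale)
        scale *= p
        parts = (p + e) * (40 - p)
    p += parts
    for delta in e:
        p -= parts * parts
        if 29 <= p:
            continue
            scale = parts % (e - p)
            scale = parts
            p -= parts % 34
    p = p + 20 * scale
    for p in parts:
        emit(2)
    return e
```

8

Transformed code:
def norm(scale, p, e, parts):
    scale = 24
    scale = scale * p
    if 13 != 17:
        raise ValueError(scale)
    p = p + parts
    for delta in e:
        p = p - parts * parts
        if 29 <= p:
            continue
    p = p + 20 * scale
    for p in parts:
        emit(2)
    return e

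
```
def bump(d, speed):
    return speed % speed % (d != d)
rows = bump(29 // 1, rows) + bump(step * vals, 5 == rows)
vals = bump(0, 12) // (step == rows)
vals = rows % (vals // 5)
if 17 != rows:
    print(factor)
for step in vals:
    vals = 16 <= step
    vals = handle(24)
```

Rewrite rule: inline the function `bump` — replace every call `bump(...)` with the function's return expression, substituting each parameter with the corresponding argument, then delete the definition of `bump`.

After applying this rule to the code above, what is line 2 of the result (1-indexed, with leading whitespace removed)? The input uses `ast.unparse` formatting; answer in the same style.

vals = 12 % 12 % (0 != 0) // (step == rows)

Transformed code:
rows = rows % rows % (29 // 1 != 29 // 1) + (5 == rows) % (5 == rows) % (step * vals != step * vals)
vals = 12 % 12 % (0 != 0) // (step == rows)
vals = rows % (vals // 5)
if 17 != rows:
    print(factor)
for step in vals:
    vals = 16 <= step
    vals = handle(24)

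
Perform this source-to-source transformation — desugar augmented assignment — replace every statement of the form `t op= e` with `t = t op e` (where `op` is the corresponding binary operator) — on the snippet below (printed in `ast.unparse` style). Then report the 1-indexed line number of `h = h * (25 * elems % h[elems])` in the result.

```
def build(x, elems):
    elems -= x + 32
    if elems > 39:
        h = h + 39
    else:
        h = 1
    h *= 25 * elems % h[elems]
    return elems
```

Transformed code:
def build(x, elems):
    elems = elems - (x + 32)
    if elems > 39:
        h = h + 39
    else:
        h = 1
    h = h * (25 * elems % h[elems])
    return elems

7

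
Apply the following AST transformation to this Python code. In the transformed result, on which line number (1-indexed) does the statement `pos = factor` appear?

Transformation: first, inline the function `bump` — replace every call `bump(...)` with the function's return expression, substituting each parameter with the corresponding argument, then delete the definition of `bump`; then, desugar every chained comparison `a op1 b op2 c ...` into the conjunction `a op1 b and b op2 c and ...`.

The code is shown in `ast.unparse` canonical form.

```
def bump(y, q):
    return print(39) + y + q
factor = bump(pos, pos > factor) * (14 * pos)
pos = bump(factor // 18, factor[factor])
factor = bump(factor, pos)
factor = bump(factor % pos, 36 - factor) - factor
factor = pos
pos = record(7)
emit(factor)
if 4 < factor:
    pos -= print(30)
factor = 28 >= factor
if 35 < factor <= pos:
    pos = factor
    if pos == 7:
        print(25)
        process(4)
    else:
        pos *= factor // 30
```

Transformed code:
factor = (print(39) + pos + (pos > factor)) * (14 * pos)
pos = print(39) + factor // 18 + factor[factor]
factor = print(39) + factor + pos
factor = print(39) + factor % pos + (36 - factor) - factor
factor = pos
pos = record(7)
emit(factor)
if 4 < factor:
    pos -= print(30)
factor = 28 >= factor
if 35 < factor and factor <= pos:
    pos = factor
    if pos == 7:
        print(25)
        process(4)
    else:
        pos *= factor // 30

12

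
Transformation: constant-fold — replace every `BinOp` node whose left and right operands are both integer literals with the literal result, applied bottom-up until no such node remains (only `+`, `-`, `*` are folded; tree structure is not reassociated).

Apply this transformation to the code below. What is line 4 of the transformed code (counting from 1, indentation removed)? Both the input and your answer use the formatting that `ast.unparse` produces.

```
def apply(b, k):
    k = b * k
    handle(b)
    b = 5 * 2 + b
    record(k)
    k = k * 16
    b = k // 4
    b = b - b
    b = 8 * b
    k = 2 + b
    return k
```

b = 10 + b

Transformed code:
def apply(b, k):
    k = b * k
    handle(b)
    b = 10 + b
    record(k)
    k = k * 16
    b = k // 4
    b = b - b
    b = 8 * b
    k = 2 + b
    return k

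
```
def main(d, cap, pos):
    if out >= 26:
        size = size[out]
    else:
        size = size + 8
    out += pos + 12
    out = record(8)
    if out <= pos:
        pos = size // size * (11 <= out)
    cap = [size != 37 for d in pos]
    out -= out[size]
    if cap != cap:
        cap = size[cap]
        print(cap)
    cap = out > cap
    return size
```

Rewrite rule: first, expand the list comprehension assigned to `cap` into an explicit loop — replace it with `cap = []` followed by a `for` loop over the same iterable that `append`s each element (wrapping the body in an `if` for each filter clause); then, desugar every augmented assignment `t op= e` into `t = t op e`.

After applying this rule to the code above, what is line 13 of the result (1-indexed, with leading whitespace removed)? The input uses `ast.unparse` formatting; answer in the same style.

Transformed code:
def main(d, cap, pos):
    if out >= 26:
        size = size[out]
    else:
        size = size + 8
    out = out + (pos + 12)
    out = record(8)
    if out <= pos:
        pos = size // size * (11 <= out)
    cap = []
    for d in pos:
        cap.append(size != 37)
    out = out - out[size]
    if cap != cap:
        cap = size[cap]
        print(cap)
    cap = out > cap
    return size

out = out - out[size]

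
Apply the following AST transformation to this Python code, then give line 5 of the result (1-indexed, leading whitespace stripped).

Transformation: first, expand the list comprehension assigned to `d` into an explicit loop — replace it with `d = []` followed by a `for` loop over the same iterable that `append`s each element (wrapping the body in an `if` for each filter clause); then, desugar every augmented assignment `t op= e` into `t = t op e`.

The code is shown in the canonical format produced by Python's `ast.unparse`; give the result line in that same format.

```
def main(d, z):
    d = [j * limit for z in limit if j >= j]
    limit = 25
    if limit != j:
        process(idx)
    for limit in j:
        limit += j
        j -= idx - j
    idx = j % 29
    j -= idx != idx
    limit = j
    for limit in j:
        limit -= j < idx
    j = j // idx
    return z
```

d.append(j * limit)

Transformed code:
def main(d, z):
    d = []
    for z in limit:
        if j >= j:
            d.append(j * limit)
    limit = 25
    if limit != j:
        process(idx)
    for limit in j:
        limit = limit + j
        j = j - (idx - j)
    idx = j % 29
    j = j - (idx != idx)
    limit = j
    for limit in j:
        limit = limit - (j < idx)
    j = j // idx
    return z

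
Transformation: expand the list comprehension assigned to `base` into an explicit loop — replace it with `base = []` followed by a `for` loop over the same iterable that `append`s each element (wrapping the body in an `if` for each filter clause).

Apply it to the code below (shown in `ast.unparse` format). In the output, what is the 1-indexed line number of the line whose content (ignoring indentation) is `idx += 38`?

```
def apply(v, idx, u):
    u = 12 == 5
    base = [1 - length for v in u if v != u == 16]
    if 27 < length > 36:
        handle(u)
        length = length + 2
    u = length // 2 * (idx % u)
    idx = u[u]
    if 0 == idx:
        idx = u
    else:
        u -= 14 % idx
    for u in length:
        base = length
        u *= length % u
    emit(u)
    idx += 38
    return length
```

20

Transformed code:
def apply(v, idx, u):
    u = 12 == 5
    base = []
    for v in u:
        if v != u == 16:
            base.append(1 - length)
    if 27 < length > 36:
        handle(u)
        length = length + 2
    u = length // 2 * (idx % u)
    idx = u[u]
    if 0 == idx:
        idx = u
    else:
        u -= 14 % idx
    for u in length:
        base = length
        u *= length % u
    emit(u)
    idx += 38
    return length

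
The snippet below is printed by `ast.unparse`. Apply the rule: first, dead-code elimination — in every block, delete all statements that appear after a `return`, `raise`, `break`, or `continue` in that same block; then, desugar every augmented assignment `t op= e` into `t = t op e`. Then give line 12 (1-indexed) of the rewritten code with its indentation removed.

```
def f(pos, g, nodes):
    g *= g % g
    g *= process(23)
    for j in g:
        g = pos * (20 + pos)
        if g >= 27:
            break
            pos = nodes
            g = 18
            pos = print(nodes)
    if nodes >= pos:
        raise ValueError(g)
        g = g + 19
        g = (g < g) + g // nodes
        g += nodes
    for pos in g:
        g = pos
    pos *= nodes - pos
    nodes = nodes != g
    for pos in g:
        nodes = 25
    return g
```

pos = pos * (nodes - pos)

Transformed code:
def f(pos, g, nodes):
    g = g * (g % g)
    g = g * process(23)
    for j in g:
        g = pos * (20 + pos)
        if g >= 27:
            break
    if nodes >= pos:
        raise ValueError(g)
    for pos in g:
        g = pos
    pos = pos * (nodes - pos)
    nodes = nodes != g
    for pos in g:
        nodes = 25
    return g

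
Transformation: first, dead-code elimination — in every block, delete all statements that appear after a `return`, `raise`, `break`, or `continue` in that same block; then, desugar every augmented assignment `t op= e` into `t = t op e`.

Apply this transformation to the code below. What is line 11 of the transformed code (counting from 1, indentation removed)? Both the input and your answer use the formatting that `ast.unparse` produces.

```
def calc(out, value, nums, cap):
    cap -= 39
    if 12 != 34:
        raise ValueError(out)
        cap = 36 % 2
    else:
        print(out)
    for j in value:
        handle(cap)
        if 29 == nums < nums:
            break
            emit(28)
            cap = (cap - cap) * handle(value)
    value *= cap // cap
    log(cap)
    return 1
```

Transformed code:
def calc(out, value, nums, cap):
    cap = cap - 39
    if 12 != 34:
        raise ValueError(out)
    else:
        print(out)
    for j in value:
        handle(cap)
        if 29 == nums < nums:
            break
    value = value * (cap // cap)
    log(cap)
    return 1

value = value * (cap // cap)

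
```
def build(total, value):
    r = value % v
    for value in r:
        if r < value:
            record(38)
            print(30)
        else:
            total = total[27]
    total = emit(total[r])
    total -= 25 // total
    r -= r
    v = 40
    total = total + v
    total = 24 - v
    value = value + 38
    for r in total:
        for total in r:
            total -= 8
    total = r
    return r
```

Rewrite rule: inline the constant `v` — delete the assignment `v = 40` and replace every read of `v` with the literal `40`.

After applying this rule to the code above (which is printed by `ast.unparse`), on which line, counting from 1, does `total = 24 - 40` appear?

Transformed code:
def build(total, value):
    r = value % 40
    for value in r:
        if r < value:
            record(38)
            print(30)
        else:
            total = total[27]
    total = emit(total[r])
    total -= 25 // total
    r -= r
    total = total + 40
    total = 24 - 40
    value = value + 38
    for r in total:
        for total in r:
            total -= 8
    total = r
    return r

13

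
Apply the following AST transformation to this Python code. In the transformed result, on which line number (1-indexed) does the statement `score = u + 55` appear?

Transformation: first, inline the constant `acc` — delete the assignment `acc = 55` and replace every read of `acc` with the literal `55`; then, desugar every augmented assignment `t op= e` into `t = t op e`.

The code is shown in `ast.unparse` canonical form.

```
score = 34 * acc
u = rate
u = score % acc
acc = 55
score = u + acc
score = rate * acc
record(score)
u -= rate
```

4

Transformed code:
score = 34 * 55
u = rate
u = score % 55
score = u + 55
score = rate * 55
record(score)
u = u - rate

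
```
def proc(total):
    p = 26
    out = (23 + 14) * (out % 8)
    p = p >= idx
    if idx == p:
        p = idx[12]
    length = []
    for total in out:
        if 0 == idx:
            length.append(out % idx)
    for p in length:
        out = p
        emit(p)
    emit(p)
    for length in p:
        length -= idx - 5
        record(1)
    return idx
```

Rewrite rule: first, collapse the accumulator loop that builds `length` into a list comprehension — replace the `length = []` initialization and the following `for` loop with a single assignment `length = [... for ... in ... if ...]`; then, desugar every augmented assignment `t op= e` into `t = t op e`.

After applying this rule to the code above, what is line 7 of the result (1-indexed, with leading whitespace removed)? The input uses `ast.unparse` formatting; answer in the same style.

Transformed code:
def proc(total):
    p = 26
    out = (23 + 14) * (out % 8)
    p = p >= idx
    if idx == p:
        p = idx[12]
    length = [out % idx for total in out if 0 == idx]
    for p in length:
        out = p
        emit(p)
    emit(p)
    for length in p:
        length = length - (idx - 5)
        record(1)
    return idx

length = [out % idx for total in out if 0 == idx]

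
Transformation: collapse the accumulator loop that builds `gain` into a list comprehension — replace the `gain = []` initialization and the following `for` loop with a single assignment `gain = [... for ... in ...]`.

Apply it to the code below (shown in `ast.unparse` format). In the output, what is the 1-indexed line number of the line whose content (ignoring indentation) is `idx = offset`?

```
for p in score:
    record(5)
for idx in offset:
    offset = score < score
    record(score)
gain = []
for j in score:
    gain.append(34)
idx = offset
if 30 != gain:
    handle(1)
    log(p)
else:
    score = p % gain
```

Transformed code:
for p in score:
    record(5)
for idx in offset:
    offset = score < score
    record(score)
gain = [34 for j in score]
idx = offset
if 30 != gain:
    handle(1)
    log(p)
else:
    score = p % gain

7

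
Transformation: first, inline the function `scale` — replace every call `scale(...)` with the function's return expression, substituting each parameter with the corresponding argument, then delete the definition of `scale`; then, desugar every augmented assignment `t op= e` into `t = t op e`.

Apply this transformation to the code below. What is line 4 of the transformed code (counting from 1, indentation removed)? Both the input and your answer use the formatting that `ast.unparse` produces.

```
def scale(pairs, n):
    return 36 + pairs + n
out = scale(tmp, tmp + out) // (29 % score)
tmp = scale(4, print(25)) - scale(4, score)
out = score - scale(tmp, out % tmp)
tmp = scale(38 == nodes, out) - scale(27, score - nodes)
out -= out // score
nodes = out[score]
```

Transformed code:
out = (36 + tmp + (tmp + out)) // (29 % score)
tmp = 36 + 4 + print(25) - (36 + 4 + score)
out = score - (36 + tmp + out % tmp)
tmp = 36 + (38 == nodes) + out - (36 + 27 + (score - nodes))
out = out - out // score
nodes = out[score]

tmp = 36 + (38 == nodes) + out - (36 + 27 + (score - nodes))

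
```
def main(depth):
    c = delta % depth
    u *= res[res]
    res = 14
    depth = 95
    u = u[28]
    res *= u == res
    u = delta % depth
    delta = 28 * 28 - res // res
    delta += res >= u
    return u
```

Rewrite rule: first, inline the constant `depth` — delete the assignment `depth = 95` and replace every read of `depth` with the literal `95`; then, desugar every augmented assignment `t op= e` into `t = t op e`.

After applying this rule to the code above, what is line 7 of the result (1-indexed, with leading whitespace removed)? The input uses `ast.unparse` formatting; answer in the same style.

Transformed code:
def main(depth):
    c = delta % 95
    u = u * res[res]
    res = 14
    u = u[28]
    res = res * (u == res)
    u = delta % 95
    delta = 28 * 28 - res // res
    delta = delta + (res >= u)
    return u

u = delta % 95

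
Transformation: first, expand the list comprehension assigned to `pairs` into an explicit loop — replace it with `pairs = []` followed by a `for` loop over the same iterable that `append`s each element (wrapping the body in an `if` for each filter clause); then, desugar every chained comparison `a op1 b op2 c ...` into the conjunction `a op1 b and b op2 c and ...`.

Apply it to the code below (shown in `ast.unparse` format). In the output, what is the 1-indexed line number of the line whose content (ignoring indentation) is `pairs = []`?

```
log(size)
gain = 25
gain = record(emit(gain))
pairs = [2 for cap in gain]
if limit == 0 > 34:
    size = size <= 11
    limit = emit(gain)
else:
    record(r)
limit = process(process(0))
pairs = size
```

Transformed code:
log(size)
gain = 25
gain = record(emit(gain))
pairs = []
for cap in gain:
    pairs.append(2)
if limit == 0 and 0 > 34:
    size = size <= 11
    limit = emit(gain)
else:
    record(r)
limit = process(process(0))
pairs = size

4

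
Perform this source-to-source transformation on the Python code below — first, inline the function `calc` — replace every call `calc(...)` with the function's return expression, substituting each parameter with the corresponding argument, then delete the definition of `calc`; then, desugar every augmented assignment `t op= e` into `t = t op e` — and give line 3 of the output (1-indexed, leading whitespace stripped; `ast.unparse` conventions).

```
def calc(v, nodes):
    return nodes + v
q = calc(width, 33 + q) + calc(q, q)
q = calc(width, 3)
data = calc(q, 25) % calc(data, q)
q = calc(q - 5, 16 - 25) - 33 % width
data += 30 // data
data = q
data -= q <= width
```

data = (25 + q) % (q + data)

Transformed code:
q = 33 + q + width + (q + q)
q = 3 + width
data = (25 + q) % (q + data)
q = 16 - 25 + (q - 5) - 33 % width
data = data + 30 // data
data = q
data = data - (q <= width)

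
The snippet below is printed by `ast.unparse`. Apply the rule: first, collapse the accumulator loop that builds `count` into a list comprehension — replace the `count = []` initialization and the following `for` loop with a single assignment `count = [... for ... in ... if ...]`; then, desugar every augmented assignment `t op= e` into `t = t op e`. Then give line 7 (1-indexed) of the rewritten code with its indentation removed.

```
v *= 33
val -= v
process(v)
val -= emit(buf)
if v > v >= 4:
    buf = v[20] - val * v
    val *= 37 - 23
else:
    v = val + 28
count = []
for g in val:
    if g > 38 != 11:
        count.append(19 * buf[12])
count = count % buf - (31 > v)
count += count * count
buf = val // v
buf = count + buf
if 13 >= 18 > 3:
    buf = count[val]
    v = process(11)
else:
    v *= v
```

val = val * (37 - 23)

Transformed code:
v = v * 33
val = val - v
process(v)
val = val - emit(buf)
if v > v >= 4:
    buf = v[20] - val * v
    val = val * (37 - 23)
else:
    v = val + 28
count = [19 * buf[12] for g in val if g > 38 != 11]
count = count % buf - (31 > v)
count = count + count * count
buf = val // v
buf = count + buf
if 13 >= 18 > 3:
    buf = count[val]
    v = process(11)
else:
    v = v * v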